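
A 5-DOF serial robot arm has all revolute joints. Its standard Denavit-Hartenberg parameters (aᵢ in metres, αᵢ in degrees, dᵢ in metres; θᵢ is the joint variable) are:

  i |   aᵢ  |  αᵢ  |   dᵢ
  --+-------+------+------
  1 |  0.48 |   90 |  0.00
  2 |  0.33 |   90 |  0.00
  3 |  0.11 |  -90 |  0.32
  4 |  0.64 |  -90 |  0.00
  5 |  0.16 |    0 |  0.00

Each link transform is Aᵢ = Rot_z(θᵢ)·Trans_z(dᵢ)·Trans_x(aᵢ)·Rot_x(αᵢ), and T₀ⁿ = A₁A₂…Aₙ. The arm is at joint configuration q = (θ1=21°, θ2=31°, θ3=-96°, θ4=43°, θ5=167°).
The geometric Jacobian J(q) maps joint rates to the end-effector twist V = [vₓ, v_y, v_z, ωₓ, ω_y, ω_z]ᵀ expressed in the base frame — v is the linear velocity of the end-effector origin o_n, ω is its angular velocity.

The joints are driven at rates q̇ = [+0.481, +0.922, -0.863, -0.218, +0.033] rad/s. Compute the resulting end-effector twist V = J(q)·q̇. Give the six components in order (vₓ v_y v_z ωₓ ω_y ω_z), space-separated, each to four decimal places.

o_n = [0.4758, 0.6730, 0.1352]
J₁: ẑ×o_n = [-0.6730, 0.4758, 0.0000], ω = ẑ
J2: z=[0.3584, -0.9336, 0.0000] o=[0.4481, 0.1720, 0.0000] → [-0.1263, -0.0485, 0.2054, 0.3584, -0.9336, 0.0000]
J3: z=[0.4808, 0.1846, -0.8572] o=[0.7122, 0.2734, 0.1700] → [0.3361, 0.2193, 0.2358, 0.4808, 0.1846, -0.8572]
J4: z=[0.7584, 0.4031, 0.5122] o=[0.8177, 0.4310, -0.1103] → [-0.0250, -0.3613, 0.3213, 0.7584, 0.4031, 0.5122]
J5: z=[-0.0515, -0.7463, 0.6636] o=[0.4018, 0.7700, 0.2387] → [0.1416, 0.0438, 0.0602, -0.0515, -0.7463, 0.6636]
V = J·q̇ = [-0.7200, 0.0751, -0.0821, -0.2516, -1.1325, 1.1310]

-0.7200 0.0751 -0.0821 -0.2516 -1.1325 1.1310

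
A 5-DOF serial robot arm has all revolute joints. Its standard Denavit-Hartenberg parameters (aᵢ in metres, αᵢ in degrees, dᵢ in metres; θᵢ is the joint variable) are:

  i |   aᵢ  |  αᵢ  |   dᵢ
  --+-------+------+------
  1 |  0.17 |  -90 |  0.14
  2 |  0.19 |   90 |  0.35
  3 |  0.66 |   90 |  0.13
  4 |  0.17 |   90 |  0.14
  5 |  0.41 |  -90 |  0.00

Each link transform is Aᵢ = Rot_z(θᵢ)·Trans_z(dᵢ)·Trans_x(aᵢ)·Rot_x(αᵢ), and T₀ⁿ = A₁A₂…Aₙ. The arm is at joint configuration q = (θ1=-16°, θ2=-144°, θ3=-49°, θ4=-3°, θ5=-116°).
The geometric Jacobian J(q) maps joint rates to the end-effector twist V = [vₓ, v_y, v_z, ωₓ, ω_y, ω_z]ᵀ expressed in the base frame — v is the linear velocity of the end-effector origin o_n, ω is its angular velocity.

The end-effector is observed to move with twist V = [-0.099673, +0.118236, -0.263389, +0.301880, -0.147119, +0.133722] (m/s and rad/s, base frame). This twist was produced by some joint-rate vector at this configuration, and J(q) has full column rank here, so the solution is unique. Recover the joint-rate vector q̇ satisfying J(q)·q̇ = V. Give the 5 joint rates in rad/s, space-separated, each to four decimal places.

o_n = [-0.5215, 0.1590, 0.4982]
J₁: ẑ×o_n = [-0.1590, -0.5215, 0.0000], ω = ẑ
J2: z=[0.2756, 0.9613, 0.0000] o=[0.1634, -0.0469, 0.1400] → [0.3443, -0.0987, 0.7151, 0.2756, 0.9613, 0.0000]
J3: z=[-0.5650, 0.1620, -0.8090] o=[0.1121, 0.3320, 0.2517] → [-0.1000, 0.6519, 0.2004, -0.5650, 0.1620, -0.8090]
J4: z=[0.4061, -0.7989, -0.4436] o=[-0.4354, -0.0292, 0.4010] → [0.0059, -0.0013, 0.0077, 0.4061, -0.7989, -0.4436]
J5: z=[0.6018, -0.1315, 0.7877] o=[-0.4954, -0.2409, 0.4116] → [-0.3264, -0.0727, 0.2372, 0.6018, -0.1315, 0.7877]
q̇ = J⁺·V = [-0.8810, -0.3780, -0.5270, -0.4580, 0.4890]

-0.8810 -0.3780 -0.5270 -0.4580 0.4890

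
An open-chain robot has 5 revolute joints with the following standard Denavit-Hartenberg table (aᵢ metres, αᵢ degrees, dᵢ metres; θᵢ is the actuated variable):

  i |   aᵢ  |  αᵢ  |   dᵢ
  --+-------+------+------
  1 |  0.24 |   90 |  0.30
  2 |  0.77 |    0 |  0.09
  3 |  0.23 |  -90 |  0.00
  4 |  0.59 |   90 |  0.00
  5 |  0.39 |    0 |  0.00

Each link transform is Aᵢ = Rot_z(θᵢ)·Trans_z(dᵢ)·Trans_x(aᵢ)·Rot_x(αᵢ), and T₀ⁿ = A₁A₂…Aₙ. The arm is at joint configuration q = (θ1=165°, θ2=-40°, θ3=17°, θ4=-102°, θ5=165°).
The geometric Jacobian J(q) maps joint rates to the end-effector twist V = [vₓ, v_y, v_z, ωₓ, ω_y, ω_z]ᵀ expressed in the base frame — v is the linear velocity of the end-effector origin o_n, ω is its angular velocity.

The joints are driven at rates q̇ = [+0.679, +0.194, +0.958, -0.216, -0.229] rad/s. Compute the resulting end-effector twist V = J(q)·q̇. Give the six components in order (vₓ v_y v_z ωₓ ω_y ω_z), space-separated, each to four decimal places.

-0.4336 -0.6015 0.4556 0.1928 1.1903 0.3926

o_n = [-0.9275, 0.5577, -0.1746]
J₁: ẑ×o_n = [-0.5577, -0.9275, 0.0000], ω = ẑ
J2: z=[0.2588, 0.9659, 0.0000] o=[-0.2318, 0.0621, 0.3000] → [-0.4584, 0.1228, 0.8002, 0.2588, 0.9659, 0.0000]
J3: z=[0.2588, 0.9659, 0.0000] o=[-0.7783, 0.3017, -0.1949] → [0.0197, -0.0053, 0.2103, 0.2588, 0.9659, 0.0000]
J4: z=[-0.3774, 0.1011, 0.9205] o=[-0.9828, 0.3565, -0.2848] → [-0.1740, 0.0925, -0.0815, -0.3774, 0.1011, 0.9205]
J5: z=[0.8159, -0.4339, 0.3822] o=[-0.7244, 0.8847, -0.2369] → [0.0980, -0.1285, -0.3550, 0.8159, -0.4339, 0.3822]
V = J·q̇ = [-0.4336, -0.6015, 0.4556, 0.1928, 1.1903, 0.3926]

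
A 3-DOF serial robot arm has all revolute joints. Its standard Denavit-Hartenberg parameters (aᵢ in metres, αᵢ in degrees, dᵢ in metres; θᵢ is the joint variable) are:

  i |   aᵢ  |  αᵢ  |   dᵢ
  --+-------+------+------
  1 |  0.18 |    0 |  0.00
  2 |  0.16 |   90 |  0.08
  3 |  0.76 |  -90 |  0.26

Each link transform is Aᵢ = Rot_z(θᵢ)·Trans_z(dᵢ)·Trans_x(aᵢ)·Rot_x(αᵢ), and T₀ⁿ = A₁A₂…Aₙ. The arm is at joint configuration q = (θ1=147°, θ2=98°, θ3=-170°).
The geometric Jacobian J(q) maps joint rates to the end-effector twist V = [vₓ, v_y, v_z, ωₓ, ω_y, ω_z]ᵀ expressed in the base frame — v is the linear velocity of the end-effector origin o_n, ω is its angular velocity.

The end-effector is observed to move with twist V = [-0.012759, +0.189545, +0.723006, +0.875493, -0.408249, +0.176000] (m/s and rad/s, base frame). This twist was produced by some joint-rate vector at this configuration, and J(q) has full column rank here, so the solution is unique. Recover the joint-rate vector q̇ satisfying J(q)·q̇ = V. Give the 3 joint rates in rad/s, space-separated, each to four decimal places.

o_n = [-0.1379, 0.7412, -0.0520]
J₁: ẑ×o_n = [-0.7412, -0.1379, 0.0000], ω = ẑ
J2: z=[0.0000, 0.0000, 1.0000] o=[-0.1510, 0.0980, 0.0000] → [-0.6432, 0.0131, 0.0000, 0.0000, 0.0000, 1.0000]
J3: z=[-0.9063, 0.4226, 0.0000] o=[-0.2186, -0.0470, 0.0800] → [-0.0558, -0.1196, -0.7485, -0.9063, 0.4226, 0.0000]
q̇ = J⁺·V = [-0.4750, 0.6510, -0.9660]

-0.4750 0.6510 -0.9660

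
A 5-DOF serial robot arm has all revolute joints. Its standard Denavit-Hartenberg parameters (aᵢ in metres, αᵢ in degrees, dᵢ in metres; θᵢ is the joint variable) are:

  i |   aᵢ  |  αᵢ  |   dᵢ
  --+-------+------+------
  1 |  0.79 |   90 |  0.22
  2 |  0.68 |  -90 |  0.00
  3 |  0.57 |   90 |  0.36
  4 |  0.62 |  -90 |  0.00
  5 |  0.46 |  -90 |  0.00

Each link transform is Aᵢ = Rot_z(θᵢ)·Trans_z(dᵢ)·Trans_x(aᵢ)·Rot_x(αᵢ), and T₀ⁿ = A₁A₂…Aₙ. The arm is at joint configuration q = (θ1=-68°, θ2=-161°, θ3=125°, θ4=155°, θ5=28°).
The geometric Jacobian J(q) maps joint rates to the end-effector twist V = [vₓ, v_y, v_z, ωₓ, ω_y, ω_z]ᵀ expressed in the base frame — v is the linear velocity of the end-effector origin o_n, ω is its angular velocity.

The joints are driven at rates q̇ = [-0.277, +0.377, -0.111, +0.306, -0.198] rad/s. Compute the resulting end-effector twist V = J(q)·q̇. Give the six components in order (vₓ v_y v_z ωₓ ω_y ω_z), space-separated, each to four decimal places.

-0.1665 -0.1276 0.0581 -0.1867 0.1072 -0.4077

o_n = [-0.2469, -0.5069, -0.7615]
J₁: ẑ×o_n = [0.5069, -0.2469, 0.0000], ω = ẑ
J2: z=[-0.9272, -0.3746, 0.0000] o=[0.2959, -0.7325, 0.2200] → [0.3677, -0.9100, -0.4125, -0.9272, -0.3746, 0.0000]
J3: z=[0.1220, -0.3019, -0.9455] o=[0.0551, -0.1363, -0.0014] → [-0.1209, 0.3782, -0.1363, 0.1220, -0.3019, -0.9455]
J4: z=[0.2417, 0.9330, -0.2667] o=[0.6477, -0.3567, -0.2353] → [-0.5309, 0.3657, 0.7984, 0.2417, 0.9330, -0.2667]
J5: z=[-0.5174, 0.3564, 0.7780] o=[0.1387, -0.3257, -0.5880] → [0.0791, -0.3897, 0.2312, -0.5174, 0.3564, 0.7780]
V = J·q̇ = [-0.1665, -0.1276, 0.0581, -0.1867, 0.1072, -0.4077]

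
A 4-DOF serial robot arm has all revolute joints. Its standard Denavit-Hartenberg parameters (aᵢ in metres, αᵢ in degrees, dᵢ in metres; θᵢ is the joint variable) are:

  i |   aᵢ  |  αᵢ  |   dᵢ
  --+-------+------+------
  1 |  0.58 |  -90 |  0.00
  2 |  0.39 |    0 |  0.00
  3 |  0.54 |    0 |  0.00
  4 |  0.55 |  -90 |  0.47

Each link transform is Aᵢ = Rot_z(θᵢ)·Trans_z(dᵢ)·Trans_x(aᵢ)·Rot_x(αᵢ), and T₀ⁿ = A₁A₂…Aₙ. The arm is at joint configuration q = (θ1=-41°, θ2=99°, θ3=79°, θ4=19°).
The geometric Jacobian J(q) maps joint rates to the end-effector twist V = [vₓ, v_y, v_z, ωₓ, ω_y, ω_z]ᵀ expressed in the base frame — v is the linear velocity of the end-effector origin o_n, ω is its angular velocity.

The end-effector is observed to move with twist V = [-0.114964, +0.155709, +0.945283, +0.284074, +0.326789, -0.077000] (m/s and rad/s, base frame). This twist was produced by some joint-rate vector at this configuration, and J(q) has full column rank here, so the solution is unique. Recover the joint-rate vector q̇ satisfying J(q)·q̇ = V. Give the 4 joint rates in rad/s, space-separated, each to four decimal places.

-0.0770 0.7040 0.5460 -0.8170

o_n = [-0.1042, 0.7133, -0.2432]
J₁: ẑ×o_n = [-0.7133, -0.1042, 0.0000], ω = ẑ
J2: z=[0.6561, 0.7547, 0.0000] o=[0.4377, -0.3805, 0.0000] → [-0.1836, 0.1596, 1.1266, 0.6561, 0.7547, 0.0000]
J3: z=[0.6561, 0.7547, 0.0000] o=[0.3917, -0.3405, -0.3852] → [0.1071, -0.0931, 1.0656, 0.6561, 0.7547, 0.0000]
J4: z=[0.6561, 0.7547, 0.0000] o=[-0.0156, 0.0136, -0.4040] → [0.1214, -0.1055, 0.5260, 0.6561, 0.7547, 0.0000]
q̇ = J⁺·V = [-0.0770, 0.7040, 0.5460, -0.8170]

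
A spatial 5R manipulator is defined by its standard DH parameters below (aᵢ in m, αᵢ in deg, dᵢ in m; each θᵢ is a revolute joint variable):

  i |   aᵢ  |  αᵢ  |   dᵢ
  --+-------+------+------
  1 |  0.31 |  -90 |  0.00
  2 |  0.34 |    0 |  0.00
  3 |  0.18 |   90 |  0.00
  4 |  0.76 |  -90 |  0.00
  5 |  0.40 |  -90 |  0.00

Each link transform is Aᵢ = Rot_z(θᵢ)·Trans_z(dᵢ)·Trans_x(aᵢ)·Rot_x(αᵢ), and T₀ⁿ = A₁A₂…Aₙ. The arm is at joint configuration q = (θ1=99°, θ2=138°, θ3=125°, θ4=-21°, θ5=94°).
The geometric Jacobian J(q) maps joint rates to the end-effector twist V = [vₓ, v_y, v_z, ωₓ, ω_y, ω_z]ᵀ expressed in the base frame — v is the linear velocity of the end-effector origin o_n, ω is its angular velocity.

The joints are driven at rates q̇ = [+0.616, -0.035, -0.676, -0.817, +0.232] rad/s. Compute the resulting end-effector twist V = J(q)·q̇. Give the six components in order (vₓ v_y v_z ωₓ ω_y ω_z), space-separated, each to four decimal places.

0.3764 -0.3900 -0.1014 0.3631 0.8683 0.7981

o_n = [0.2047, 0.3849, 0.6782]
J₁: ẑ×o_n = [-0.3849, 0.2047, 0.0000], ω = ẑ
J2: z=[-0.9877, -0.1564, 0.0000] o=[-0.0485, 0.3062, 0.0000] → [-0.1061, 0.6698, -0.0382, -0.9877, -0.1564, 0.0000]
J3: z=[-0.9877, -0.1564, 0.0000] o=[-0.0090, 0.0566, -0.2275] → [-0.1417, 0.8945, -0.2908, -0.9877, -0.1564, 0.0000]
J4: z=[0.1553, -0.9803, -0.1219] o=[-0.0055, 0.0350, -0.0488] → [-0.6701, -0.1385, 0.2604, 0.1553, -0.9803, -0.1219]
J5: z=[-0.9153, -0.1892, 0.3557] o=[0.2770, -0.0078, 0.6554] → [-0.1440, -0.0049, -0.3731, -0.9153, -0.1892, 0.3557]
V = J·q̇ = [0.3764, -0.3900, -0.1014, 0.3631, 0.8683, 0.7981]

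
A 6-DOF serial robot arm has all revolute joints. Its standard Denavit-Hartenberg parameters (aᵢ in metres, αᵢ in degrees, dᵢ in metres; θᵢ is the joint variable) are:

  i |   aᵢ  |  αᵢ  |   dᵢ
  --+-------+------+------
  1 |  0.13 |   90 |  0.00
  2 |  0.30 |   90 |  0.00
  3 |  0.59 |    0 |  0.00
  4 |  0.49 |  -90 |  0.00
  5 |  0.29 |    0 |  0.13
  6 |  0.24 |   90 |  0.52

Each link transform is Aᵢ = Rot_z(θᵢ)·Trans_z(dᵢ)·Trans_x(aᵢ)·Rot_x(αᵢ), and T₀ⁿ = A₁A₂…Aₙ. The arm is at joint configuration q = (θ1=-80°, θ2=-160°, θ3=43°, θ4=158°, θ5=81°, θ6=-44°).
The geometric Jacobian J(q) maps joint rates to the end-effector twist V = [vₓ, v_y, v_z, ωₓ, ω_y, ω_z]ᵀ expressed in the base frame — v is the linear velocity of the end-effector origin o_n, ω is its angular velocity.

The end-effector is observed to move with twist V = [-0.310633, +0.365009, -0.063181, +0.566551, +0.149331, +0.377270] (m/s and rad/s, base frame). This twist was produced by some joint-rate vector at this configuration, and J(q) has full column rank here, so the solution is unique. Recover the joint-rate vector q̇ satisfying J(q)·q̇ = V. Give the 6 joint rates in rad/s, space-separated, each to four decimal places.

o_n = [0.4595, 0.0720, -0.5026]
J₁: ẑ×o_n = [-0.0720, 0.4595, 0.0000], ω = ẑ
J2: z=[-0.9848, -0.1736, 0.0000] o=[0.0226, -0.1280, 0.0000] → [0.0873, -0.4950, -0.1211, -0.9848, -0.1736, 0.0000]
J3: z=[-0.0594, 0.3368, 0.9397] o=[-0.0264, 0.1496, -0.1026] → [-0.0618, 0.4328, -0.1590, -0.0594, 0.3368, 0.9397]
J4: z=[-0.0594, 0.3368, 0.9397] o=[-0.4931, 0.4790, -0.2502] → [0.2975, 0.8801, -0.2967, -0.0594, 0.3368, 0.9397]
J5: z=[0.8609, 0.4938, -0.1226] o=[-0.2455, 0.0862, -0.0937] → [-0.2036, 0.2656, -0.3603, 0.8609, 0.4938, -0.1226]
J6: z=[0.8609, 0.4938, -0.1226] o=[-0.0936, 0.0175, -0.3643] → [-0.0616, 0.0512, -0.2262, 0.8609, 0.4938, -0.1226]
q̇ = J⁺·V = [0.5610, -0.3010, 0.1920, -0.3480, 0.7740, -0.4710]

0.5610 -0.3010 0.1920 -0.3480 0.7740 -0.4710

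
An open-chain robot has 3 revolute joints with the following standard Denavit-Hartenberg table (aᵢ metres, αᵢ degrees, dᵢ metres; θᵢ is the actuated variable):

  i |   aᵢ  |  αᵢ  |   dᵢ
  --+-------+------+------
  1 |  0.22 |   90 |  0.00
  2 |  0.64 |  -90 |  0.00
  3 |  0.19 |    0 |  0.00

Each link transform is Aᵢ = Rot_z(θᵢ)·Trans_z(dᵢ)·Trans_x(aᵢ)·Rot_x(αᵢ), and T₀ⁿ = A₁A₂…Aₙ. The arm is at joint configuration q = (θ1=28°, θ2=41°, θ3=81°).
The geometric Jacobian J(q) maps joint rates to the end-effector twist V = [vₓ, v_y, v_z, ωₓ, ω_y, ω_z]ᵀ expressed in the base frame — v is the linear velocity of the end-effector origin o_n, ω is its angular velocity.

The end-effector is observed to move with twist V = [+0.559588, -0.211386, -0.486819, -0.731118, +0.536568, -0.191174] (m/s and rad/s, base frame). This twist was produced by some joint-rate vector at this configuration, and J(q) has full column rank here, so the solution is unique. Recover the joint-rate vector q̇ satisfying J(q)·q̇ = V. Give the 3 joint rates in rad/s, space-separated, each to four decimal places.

o_n = [0.5524, 0.5063, 0.4394]
J₁: ẑ×o_n = [-0.5063, 0.5524, 0.0000], ω = ẑ
J2: z=[0.4695, -0.8829, 0.0000] o=[0.1942, 0.1033, 0.0000] → [-0.3879, -0.2063, 0.5054, 0.4695, -0.8829, 0.0000]
J3: z=[-0.5793, -0.3080, 0.7547] o=[0.6207, 0.3300, 0.4199] → [-0.1390, -0.0402, -0.1231, -0.5793, -0.3080, 0.7547]
q̇ = J⁺·V = [-0.6440, -0.8170, 0.6000]

-0.6440 -0.8170 0.6000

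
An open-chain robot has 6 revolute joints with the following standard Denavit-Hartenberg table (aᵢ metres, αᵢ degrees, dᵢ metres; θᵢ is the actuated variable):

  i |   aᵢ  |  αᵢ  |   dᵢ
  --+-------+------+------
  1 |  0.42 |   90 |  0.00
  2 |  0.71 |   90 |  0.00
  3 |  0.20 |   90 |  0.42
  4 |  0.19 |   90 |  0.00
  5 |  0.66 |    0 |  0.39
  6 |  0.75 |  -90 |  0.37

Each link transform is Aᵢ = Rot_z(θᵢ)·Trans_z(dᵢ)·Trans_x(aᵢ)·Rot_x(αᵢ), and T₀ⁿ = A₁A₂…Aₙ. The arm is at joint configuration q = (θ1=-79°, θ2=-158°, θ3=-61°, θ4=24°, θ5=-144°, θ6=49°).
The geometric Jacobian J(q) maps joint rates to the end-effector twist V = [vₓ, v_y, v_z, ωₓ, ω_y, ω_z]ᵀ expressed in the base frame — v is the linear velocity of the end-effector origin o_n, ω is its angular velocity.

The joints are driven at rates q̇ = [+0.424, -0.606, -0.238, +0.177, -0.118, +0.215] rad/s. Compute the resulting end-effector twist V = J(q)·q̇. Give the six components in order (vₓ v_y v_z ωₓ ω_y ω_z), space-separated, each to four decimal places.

o_n = [-0.6253, 0.9526, -1.0711]
J₁: ẑ×o_n = [-0.9526, -0.6253, 0.0000], ω = ẑ
J2: z=[-0.9816, -0.1908, 0.0000] o=[0.0801, -0.4123, 0.0000] → [0.2044, -1.0514, -1.4744, -0.9816, -0.1908, 0.0000]
J3: z=[-0.0715, 0.3677, 0.9272] o=[-0.0455, 0.2339, -0.2660] → [-0.9624, -0.5952, 0.1619, -0.0715, 0.3677, 0.9272]
J4: z=[0.6306, -0.7035, 0.3276] o=[0.0791, 0.5100, 0.0871] → [0.6698, 0.4996, -0.2164, 0.6306, -0.7035, 0.3276]
J5: z=[0.3796, -0.0886, -0.9209] o=[0.2077, 0.6440, 0.1273] → [0.3904, 1.2220, 0.0434, 0.3796, -0.0886, -0.9209]
J6: z=[0.3796, -0.0886, -0.9209] o=[-0.2504, 0.5058, -0.4718] → [0.4645, 0.5728, 0.1364, 0.3796, -0.0886, -0.9209]
V = J·q̇ = [-0.1263, 0.5811, 0.8409, 0.7603, -0.1050, 0.1720]

-0.1263 0.5811 0.8409 0.7603 -0.1050 0.1720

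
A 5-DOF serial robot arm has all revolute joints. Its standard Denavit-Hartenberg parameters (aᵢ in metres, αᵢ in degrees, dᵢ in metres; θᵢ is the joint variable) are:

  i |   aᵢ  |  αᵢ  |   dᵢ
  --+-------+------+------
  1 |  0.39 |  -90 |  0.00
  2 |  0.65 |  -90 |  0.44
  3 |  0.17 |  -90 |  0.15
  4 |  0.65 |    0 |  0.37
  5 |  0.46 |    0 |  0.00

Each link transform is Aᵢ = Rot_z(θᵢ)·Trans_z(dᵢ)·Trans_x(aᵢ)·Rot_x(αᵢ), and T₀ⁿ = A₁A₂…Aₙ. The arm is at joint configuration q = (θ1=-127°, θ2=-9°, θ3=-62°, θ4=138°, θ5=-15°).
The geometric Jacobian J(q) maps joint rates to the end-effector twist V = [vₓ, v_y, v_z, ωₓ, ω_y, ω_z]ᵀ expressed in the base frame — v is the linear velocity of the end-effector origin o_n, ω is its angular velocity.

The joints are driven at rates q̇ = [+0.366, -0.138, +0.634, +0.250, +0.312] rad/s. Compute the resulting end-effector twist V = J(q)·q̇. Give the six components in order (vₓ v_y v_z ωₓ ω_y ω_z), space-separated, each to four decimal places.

o_n = [-0.7796, -0.6502, 0.7739]
J₁: ẑ×o_n = [0.6502, -0.7796, 0.0000], ω = ẑ
J2: z=[0.7986, -0.6018, 0.0000] o=[-0.2347, -0.3115, 0.0000] → [-0.4657, -0.6180, -0.5984, 0.7986, -0.6018, 0.0000]
J3: z=[-0.0941, -0.1249, -0.9877] o=[-0.2697, -1.0890, 0.1017] → [0.3494, 0.5669, -0.1050, -0.0941, -0.1249, -0.9877]
J4: z=[-0.8998, -0.4139, 0.1381] o=[-0.2114, -1.2610, -0.0340] → [-0.4188, 0.6484, -0.7848, -0.8998, -0.4139, 0.1381]
J5: z=[-0.8998, -0.4139, 0.1381] o=[-0.7091, -0.9243, 0.4112] → [-0.1880, 0.3166, -0.2758, -0.8998, -0.4139, 0.1381]
V = J·q̇ = [0.3604, 0.4202, -0.2662, -0.6756, -0.2288, -0.1826]

0.3604 0.4202 -0.2662 -0.6756 -0.2288 -0.1826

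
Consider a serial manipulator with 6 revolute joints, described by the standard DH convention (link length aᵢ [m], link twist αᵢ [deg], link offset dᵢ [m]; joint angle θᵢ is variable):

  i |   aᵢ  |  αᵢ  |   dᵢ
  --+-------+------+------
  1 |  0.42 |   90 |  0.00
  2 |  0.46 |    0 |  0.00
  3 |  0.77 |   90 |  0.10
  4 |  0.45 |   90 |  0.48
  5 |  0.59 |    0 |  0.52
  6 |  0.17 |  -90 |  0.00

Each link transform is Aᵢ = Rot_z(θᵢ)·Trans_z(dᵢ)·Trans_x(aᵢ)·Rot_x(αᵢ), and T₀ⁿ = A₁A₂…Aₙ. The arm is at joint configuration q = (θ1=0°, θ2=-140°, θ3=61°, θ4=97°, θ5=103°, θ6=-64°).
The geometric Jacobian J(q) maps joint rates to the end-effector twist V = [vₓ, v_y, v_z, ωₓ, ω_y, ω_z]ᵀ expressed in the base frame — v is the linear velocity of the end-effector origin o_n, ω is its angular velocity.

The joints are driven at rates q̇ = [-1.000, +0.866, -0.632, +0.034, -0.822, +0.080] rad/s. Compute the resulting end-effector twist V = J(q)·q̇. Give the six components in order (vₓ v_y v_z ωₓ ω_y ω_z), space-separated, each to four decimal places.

-0.0456 0.2744 -0.4361 -0.1739 -0.1436 -0.2835

o_n = [-0.8379, -0.6094, -1.7261]
J₁: ẑ×o_n = [0.6094, -0.8379, 0.0000], ω = ẑ
J2: z=[0.0000, -1.0000, 0.0000] o=[0.4200, 0.0000, 0.0000] → [1.7261, -0.0000, -1.2579, 0.0000, -1.0000, 0.0000]
J3: z=[0.0000, -1.0000, 0.0000] o=[0.0676, -0.0000, -0.2957] → [1.4304, -0.0000, -0.9056, 0.0000, -1.0000, 0.0000]
J4: z=[-0.9816, -0.0000, -0.1908] o=[0.2145, -0.1000, -1.0515] → [-0.0972, -0.4614, 0.5001, -0.9816, -0.0000, -0.1908]
J5: z=[0.1894, -0.1219, -0.9743] o=[-0.2671, -0.5466, -1.0893] → [0.0165, 0.6768, -0.0815, 0.1894, -0.1219, -0.9743]
J6: z=[0.1894, -0.1219, -0.9743] o=[-0.7299, -0.4783, -1.7215] → [-0.1272, 0.1062, -0.0380, 0.1894, -0.1219, -0.9743]
V = J·q̇ = [-0.0456, 0.2744, -0.4361, -0.1739, -0.1436, -0.2835]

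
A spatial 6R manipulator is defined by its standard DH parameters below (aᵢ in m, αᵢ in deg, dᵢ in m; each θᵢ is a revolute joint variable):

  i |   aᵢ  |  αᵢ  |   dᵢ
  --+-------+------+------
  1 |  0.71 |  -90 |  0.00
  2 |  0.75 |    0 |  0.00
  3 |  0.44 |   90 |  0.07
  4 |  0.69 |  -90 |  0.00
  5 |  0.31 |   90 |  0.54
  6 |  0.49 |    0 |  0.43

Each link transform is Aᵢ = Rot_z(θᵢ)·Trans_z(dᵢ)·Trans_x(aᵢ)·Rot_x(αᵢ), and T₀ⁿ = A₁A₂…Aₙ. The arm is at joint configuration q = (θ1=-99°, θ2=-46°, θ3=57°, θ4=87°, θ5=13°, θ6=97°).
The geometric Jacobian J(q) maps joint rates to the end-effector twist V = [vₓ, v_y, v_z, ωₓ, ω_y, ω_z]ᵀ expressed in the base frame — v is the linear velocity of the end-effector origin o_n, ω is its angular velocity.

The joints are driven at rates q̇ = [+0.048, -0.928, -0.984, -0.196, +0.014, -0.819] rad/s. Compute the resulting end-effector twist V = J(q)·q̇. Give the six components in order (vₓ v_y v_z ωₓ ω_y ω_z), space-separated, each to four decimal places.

0.8136 1.1548 -0.5086 -2.0362 0.5380 -0.9232

o_n = [1.0169, -0.9497, 0.9968]
J₁: ẑ×o_n = [0.9497, 1.0169, -0.0000], ω = ẑ
J2: z=[0.9877, -0.1564, 0.0000] o=[-0.1111, -0.7013, 0.0000] → [-0.1559, -0.9846, -0.0689, 0.9877, -0.1564, 0.0000]
J3: z=[0.9877, -0.1564, 0.0000] o=[-0.1926, -1.2158, 0.5395] → [-0.0715, -0.4517, 0.4520, 0.9877, -0.1564, 0.0000]
J4: z=[-0.0298, -0.1885, 0.9816] o=[-0.1910, -1.6534, 0.4555] → [-0.7928, 1.2018, 0.2066, -0.0298, -0.1885, 0.9816]
J5: z=[0.2050, 0.9600, 0.1905] o=[0.4840, -1.7962, 0.4487] → [0.3650, -0.0109, -0.3380, 0.2050, 0.9600, 0.1905]
J6: z=[0.1910, -0.2302, 0.9542] o=[0.8923, -1.3271, 0.4801] → [-0.4791, 0.0201, 0.1007, 0.1910, -0.2302, 0.9542]
V = J·q̇ = [0.8136, 1.1548, -0.5086, -2.0362, 0.5380, -0.9232]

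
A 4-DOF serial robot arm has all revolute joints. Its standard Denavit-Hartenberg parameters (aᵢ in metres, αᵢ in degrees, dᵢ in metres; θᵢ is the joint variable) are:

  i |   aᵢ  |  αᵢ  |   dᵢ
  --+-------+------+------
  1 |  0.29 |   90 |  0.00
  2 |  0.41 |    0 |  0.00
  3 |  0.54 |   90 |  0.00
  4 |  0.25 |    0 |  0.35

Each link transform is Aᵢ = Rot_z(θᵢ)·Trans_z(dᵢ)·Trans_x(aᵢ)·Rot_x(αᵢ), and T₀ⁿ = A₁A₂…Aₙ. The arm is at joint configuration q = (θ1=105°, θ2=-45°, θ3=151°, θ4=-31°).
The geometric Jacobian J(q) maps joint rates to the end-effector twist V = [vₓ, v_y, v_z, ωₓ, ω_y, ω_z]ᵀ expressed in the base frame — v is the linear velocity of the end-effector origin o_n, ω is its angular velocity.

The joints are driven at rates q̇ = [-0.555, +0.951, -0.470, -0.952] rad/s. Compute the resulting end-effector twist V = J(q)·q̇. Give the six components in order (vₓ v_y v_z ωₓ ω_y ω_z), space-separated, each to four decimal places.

0.1864 0.0352 0.2197 0.7015 -0.7594 -0.8174

o_n = [-0.3077, 0.6510, 0.5316]
J₁: ẑ×o_n = [-0.6510, -0.3077, 0.0000], ω = ẑ
J2: z=[0.9659, 0.2588, 0.0000] o=[-0.0751, 0.2801, 0.0000] → [0.1376, -0.5135, 0.4184, 0.9659, 0.2588, 0.0000]
J3: z=[0.9659, 0.2588, 0.0000] o=[-0.1501, 0.5602, -0.2899] → [0.2126, -0.7936, 0.1285, 0.9659, 0.2588, 0.0000]
J4: z=[-0.2488, 0.9285, 0.2756] o=[-0.1116, 0.4164, 0.2292] → [0.2162, 0.0212, 0.1238, -0.2488, 0.9285, 0.2756]
V = J·q̇ = [0.1864, 0.0352, 0.2197, 0.7015, -0.7594, -0.8174]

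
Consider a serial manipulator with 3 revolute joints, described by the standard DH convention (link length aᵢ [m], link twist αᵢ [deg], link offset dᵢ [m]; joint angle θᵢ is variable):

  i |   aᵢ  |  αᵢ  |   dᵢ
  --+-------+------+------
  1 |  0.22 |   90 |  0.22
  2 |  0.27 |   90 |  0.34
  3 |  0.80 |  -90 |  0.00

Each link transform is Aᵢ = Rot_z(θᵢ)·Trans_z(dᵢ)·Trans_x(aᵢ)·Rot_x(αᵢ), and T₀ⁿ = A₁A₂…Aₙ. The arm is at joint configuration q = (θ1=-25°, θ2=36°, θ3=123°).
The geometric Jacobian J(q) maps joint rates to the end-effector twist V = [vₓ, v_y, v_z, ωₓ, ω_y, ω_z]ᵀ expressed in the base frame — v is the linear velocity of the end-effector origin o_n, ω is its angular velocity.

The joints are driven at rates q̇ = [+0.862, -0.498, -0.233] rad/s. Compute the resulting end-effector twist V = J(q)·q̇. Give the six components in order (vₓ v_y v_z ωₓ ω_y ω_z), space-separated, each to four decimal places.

o_n = [-0.3494, -0.9525, 0.1226]
J₁: ẑ×o_n = [0.9525, -0.3494, 0.0000], ω = ẑ
J2: z=[-0.4226, -0.9063, 0.0000] o=[0.1994, -0.0930, 0.2200] → [0.0883, -0.0412, -0.1341, -0.4226, -0.9063, 0.0000]
J3: z=[0.5327, -0.2484, -0.8090] o=[0.2537, -0.4934, 0.3787] → [-0.3078, 0.6243, -0.3944, 0.5327, -0.2484, -0.8090]
V = J·q̇ = [0.8488, -0.4261, 0.1587, 0.0863, 0.5092, 1.0505]

0.8488 -0.4261 0.1587 0.0863 0.5092 1.0505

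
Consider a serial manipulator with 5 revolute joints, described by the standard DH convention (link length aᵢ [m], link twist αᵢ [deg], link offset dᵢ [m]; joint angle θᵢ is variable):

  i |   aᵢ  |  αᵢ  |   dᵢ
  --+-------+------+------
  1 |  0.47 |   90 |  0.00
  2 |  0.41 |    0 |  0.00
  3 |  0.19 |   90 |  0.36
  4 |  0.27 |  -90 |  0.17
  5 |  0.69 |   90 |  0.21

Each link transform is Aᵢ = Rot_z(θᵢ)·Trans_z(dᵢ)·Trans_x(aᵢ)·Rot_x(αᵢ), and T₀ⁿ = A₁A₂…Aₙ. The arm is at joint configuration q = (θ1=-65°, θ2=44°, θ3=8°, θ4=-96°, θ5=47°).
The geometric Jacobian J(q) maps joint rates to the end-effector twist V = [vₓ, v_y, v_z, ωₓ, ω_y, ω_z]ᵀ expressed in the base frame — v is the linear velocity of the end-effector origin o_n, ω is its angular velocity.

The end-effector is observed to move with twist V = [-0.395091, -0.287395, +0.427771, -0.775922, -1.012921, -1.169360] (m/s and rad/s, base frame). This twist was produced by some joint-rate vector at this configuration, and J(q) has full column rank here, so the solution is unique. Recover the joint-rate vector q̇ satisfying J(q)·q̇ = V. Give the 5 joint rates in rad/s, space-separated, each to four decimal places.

o_n = [0.6566, -0.4652, 0.7441]
J₁: ẑ×o_n = [0.4652, 0.6566, -0.0000], ω = ẑ
J2: z=[-0.9063, -0.4226, 0.0000] o=[0.1986, -0.4260, 0.0000] → [-0.3145, 0.6744, 0.2291, -0.9063, -0.4226, 0.0000]
J3: z=[-0.9063, -0.4226, 0.0000] o=[0.3233, -0.6933, 0.2848] → [-0.1941, 0.4163, -0.0658, -0.9063, -0.4226, 0.0000]
J4: z=[0.3330, -0.7142, -0.6157] o=[0.0464, -0.9514, 0.4345] → [0.0782, -0.4788, 0.5977, 0.3330, -0.7142, -0.6157]
J5: z=[0.3535, -0.5107, 0.7837] o=[0.3391, -0.9436, 0.3076] → [-0.5978, 0.0945, 0.3313, 0.3535, -0.5107, 0.7837]
q̇ = J⁺·V = [-0.5960, 0.1430, 0.9790, 0.8180, -0.0890]

-0.5960 0.1430 0.9790 0.8180 -0.0890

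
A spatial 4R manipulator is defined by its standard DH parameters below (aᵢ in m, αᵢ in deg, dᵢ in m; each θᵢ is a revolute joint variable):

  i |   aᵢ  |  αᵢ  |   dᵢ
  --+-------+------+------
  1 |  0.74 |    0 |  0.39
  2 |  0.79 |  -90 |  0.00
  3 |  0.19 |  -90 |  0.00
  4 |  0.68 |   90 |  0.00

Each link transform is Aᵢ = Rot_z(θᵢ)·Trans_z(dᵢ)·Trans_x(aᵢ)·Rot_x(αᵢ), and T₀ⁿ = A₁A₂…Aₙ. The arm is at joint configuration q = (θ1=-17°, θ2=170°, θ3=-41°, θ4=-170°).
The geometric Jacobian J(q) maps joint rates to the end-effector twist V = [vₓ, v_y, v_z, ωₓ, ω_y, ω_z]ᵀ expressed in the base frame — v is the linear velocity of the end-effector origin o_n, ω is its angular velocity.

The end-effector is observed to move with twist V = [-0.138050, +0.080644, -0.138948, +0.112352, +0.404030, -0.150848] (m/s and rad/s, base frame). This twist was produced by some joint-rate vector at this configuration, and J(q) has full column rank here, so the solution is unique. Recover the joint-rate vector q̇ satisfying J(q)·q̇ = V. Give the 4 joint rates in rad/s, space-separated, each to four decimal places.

0.0970 -0.1520 -0.4110 0.1270

o_n = [0.2727, -0.1273, 0.0753]
J₁: ẑ×o_n = [0.1273, 0.2727, -0.0000], ω = ẑ
J2: z=[0.0000, 0.0000, 1.0000] o=[0.7077, -0.2164, 0.3900] → [-0.0891, -0.4349, 0.0000, 0.0000, 0.0000, 1.0000]
J3: z=[-0.4540, -0.8910, 0.0000] o=[0.0038, 0.1423, 0.3900] → [0.2804, -0.1429, 0.3620, -0.4540, -0.8910, 0.0000]
J4: z=[-0.5846, 0.2978, -0.7547] o=[-0.1240, 0.2074, 0.5147] → [-0.3834, -0.5562, 0.0775, -0.5846, 0.2978, -0.7547]
q̇ = J⁺·V = [0.0970, -0.1520, -0.4110, 0.1270]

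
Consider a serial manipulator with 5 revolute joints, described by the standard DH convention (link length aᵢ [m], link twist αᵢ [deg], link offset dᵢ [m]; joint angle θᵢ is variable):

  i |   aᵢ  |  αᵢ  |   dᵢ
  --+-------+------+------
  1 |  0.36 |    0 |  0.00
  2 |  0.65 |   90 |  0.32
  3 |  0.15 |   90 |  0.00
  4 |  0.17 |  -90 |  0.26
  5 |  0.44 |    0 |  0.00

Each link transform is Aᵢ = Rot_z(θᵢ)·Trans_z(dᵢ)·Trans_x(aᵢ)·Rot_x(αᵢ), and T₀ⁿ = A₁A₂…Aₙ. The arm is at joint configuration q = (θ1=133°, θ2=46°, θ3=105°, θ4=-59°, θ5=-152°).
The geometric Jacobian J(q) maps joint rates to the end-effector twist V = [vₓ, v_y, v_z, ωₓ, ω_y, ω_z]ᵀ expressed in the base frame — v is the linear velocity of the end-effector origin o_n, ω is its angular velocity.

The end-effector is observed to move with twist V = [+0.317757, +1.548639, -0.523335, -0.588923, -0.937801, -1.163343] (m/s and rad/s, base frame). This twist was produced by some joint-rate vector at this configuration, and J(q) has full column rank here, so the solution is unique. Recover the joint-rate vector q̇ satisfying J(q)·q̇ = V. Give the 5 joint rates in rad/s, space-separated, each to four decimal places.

o_n = [-1.3331, 0.4696, 0.4769]
J₁: ẑ×o_n = [-0.4696, -1.3331, 0.0000], ω = ẑ
J2: z=[0.0000, 0.0000, 1.0000] o=[-0.2455, 0.2633, 0.0000] → [-0.2063, -1.0875, 0.0000, 0.0000, 0.0000, 1.0000]
J3: z=[0.0175, 0.9998, 0.0000] o=[-0.8954, 0.2746, 0.3200] → [0.1569, -0.0027, 0.4410, 0.0175, 0.9998, 0.0000]
J4: z=[-0.9658, 0.0169, 0.2588] o=[-0.8566, 0.2740, 0.4649] → [-0.0504, -0.1117, -0.1809, -0.9658, 0.0169, 0.2588]
J5: z=[0.2308, 0.5111, 0.8280] o=[-1.0876, 0.1322, 0.6168] → [-0.3508, -0.1710, 0.2033, 0.2308, 0.5111, 0.8280]
q̇ = J⁺·V = [-0.8250, -0.4660, -0.9330, 0.5860, -0.0290]

-0.8250 -0.4660 -0.9330 0.5860 -0.0290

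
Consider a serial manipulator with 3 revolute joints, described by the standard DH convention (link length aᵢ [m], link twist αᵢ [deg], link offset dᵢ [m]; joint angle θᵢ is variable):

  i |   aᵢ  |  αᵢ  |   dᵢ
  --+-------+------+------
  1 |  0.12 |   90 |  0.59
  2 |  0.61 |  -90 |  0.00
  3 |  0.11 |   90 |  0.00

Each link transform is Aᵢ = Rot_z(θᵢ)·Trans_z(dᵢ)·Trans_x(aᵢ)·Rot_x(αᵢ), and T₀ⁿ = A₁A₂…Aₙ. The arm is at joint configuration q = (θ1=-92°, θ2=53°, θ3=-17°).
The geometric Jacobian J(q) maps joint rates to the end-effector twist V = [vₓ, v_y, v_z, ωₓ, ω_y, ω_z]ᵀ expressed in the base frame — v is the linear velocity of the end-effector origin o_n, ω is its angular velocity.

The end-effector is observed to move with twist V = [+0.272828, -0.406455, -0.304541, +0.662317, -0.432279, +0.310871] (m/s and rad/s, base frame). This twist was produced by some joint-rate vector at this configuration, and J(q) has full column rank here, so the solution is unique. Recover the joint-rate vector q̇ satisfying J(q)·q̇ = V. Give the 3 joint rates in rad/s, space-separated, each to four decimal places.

o_n = [-0.0514, -0.5490, 1.1612]
J₁: ẑ×o_n = [0.5490, -0.0514, 0.0000], ω = ẑ
J2: z=[-0.9994, 0.0349, 0.0000] o=[-0.0042, -0.1199, 0.5900] → [0.0199, 0.5708, 0.4304, -0.9994, 0.0349, 0.0000]
J3: z=[0.0279, 0.7981, 0.6018] o=[-0.0170, -0.4868, 1.0772] → [0.1045, -0.0230, 0.0257, 0.0279, 0.7981, 0.6018]
q̇ = J⁺·V = [0.6190, -0.6770, -0.5120]

0.6190 -0.6770 -0.5120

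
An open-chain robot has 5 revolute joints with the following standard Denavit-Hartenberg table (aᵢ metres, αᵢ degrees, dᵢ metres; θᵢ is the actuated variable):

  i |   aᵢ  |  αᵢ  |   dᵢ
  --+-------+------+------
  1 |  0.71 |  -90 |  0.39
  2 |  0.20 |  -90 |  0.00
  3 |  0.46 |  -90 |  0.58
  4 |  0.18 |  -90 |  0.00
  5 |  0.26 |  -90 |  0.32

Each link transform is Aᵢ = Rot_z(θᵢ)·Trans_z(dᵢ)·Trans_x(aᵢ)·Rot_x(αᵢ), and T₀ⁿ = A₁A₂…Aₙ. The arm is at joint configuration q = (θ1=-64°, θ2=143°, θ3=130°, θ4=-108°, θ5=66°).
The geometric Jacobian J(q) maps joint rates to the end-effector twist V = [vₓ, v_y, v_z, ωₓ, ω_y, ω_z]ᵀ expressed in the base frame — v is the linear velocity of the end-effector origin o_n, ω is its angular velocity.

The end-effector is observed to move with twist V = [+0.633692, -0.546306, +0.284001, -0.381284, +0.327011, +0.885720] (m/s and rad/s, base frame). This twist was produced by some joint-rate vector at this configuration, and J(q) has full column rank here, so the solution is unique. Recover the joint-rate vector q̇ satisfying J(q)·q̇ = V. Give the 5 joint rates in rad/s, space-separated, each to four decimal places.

o_n = [-0.5238, -0.4556, 1.1809]
J₁: ẑ×o_n = [0.4556, -0.5238, 0.0000], ω = ẑ
J2: z=[0.8988, 0.4384, 0.0000] o=[0.3112, -0.6381, 0.3900] → [0.3467, -0.7108, 0.5301, 0.8988, 0.4384, 0.0000]
J3: z=[-0.2638, 0.5409, 0.7986] o=[0.2412, -0.4946, 0.2696] → [0.4618, -0.3706, 0.4035, -0.2638, 0.5409, 0.7986]
J4: z=[0.8459, -0.2681, 0.4610] o=[-0.1250, -0.5476, 0.9108] → [-0.1148, -0.4123, -0.0292, 0.8459, -0.2681, 0.4610]
J5: z=[-0.5223, -0.5910, 0.6147] o=[-0.1444, -0.4106, 1.0260] → [-0.0639, -0.1524, -0.2008, -0.5223, -0.5910, 0.6147]
q̇ = J⁺·V = [0.6760, 0.3290, 0.3640, -0.5250, 0.2620]

0.6760 0.3290 0.3640 -0.5250 0.2620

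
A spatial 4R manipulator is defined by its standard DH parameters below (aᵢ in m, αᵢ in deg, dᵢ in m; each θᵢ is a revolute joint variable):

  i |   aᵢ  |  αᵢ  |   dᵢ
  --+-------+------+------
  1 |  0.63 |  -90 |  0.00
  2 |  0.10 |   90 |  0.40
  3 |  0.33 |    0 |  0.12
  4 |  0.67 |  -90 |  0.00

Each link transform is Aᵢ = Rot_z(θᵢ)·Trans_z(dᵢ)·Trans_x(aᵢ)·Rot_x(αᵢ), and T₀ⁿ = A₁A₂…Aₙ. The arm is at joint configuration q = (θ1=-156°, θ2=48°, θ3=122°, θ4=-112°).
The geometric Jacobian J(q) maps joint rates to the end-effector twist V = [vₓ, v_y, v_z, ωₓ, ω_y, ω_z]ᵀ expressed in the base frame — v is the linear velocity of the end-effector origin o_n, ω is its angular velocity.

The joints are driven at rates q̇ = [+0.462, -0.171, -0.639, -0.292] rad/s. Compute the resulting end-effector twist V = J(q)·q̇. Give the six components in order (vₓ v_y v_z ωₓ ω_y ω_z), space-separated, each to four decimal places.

0.1094 0.0372 -0.1312 0.5625 0.4376 -0.1610

o_n = [-0.6907, -1.1791, -0.3544]
J₁: ẑ×o_n = [1.1791, -0.6907, 0.0000], ω = ẑ
J2: z=[0.4067, -0.9135, 0.0000] o=[-0.5755, -0.2562, 0.0000] → [0.3238, 0.1441, -0.4806, 0.4067, -0.9135, 0.0000]
J3: z=[-0.6789, -0.3023, 0.6691] o=[-0.4740, -0.6489, -0.0743] → [0.4394, -0.3352, 0.2944, -0.6789, -0.3023, 0.6691]
J4: z=[-0.6789, -0.3023, 0.6691] o=[-0.3347, -0.8932, 0.1359] → [0.3395, -0.5711, 0.0865, -0.6789, -0.3023, 0.6691]
V = J·q̇ = [0.1094, 0.0372, -0.1312, 0.5625, 0.4376, -0.1610]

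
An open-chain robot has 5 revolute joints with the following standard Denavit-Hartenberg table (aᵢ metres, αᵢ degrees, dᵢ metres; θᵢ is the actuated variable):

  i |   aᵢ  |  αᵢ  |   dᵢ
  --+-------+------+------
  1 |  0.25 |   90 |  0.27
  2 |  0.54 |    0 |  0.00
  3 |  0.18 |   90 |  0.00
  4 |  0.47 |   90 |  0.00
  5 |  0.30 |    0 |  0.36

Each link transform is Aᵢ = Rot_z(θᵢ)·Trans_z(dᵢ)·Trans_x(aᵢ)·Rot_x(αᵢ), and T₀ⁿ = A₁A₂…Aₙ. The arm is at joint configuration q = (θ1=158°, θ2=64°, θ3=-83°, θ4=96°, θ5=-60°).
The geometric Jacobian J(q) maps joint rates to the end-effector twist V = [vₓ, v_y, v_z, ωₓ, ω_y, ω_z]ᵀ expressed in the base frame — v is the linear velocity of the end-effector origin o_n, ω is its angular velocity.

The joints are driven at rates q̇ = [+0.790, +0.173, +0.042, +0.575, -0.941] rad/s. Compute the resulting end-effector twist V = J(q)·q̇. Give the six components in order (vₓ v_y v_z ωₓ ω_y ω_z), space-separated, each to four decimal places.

o_n = [-0.6995, 0.9882, 0.8469]
J₁: ẑ×o_n = [-0.9882, -0.6995, 0.0000], ω = ẑ
J2: z=[0.3746, 0.9272, 0.0000] o=[-0.2318, 0.0937, 0.2700] → [0.5349, -0.2161, 0.7687, 0.3746, 0.9272, 0.0000]
J3: z=[0.3746, 0.9272, 0.0000] o=[-0.4513, 0.1823, 0.7553] → [0.0849, -0.0343, 0.5320, 0.3746, 0.9272, 0.0000]
J4: z=[0.3019, -0.1220, -0.9455] o=[-0.6091, 0.2461, 0.6967] → [0.6834, 0.0401, 0.2130, 0.3019, -0.1220, -0.9455]
J5: z=[-0.8327, 0.4492, -0.3238] o=[-0.3909, 0.6621, 0.7127] → [0.1659, 0.2117, -0.1330, -0.8327, 0.4492, -0.3238]
V = J·q̇ = [-0.4477, -0.7675, 0.4030, 1.0377, -0.2935, 0.5510]

-0.4477 -0.7675 0.4030 1.0377 -0.2935 0.5510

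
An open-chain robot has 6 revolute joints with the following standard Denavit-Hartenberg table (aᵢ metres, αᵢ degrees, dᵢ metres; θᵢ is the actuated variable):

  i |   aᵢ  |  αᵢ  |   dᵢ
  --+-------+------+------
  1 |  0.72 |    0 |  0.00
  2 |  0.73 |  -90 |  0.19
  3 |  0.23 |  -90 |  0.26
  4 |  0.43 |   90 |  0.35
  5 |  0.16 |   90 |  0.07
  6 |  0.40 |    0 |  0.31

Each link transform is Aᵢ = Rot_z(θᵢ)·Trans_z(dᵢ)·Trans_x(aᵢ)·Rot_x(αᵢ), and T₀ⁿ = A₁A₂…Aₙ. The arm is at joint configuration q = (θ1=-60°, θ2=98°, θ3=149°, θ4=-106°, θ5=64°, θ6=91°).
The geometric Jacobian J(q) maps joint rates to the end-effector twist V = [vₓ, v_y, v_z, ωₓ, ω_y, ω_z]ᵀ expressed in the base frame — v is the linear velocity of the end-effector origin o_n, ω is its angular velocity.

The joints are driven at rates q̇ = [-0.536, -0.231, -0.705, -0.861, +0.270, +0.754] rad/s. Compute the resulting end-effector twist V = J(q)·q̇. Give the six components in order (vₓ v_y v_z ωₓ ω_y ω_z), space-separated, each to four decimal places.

1.1715 -0.8014 0.2350 0.8639 0.5125 -1.5585

o_n = [0.5473, 0.6346, 0.7157]
J₁: ẑ×o_n = [-0.6346, 0.5473, 0.0000], ω = ẑ
J2: z=[0.0000, 0.0000, 1.0000] o=[0.3600, -0.6235, 0.0000] → [-1.2582, 0.1873, 0.0000, 0.0000, 0.0000, 1.0000]
J3: z=[-0.6157, 0.7880, 0.0000] o=[0.9352, -0.1741, 0.1900] → [0.4143, 0.3237, -0.1922, -0.6157, 0.7880, 0.0000]
J4: z=[-0.4059, -0.3171, 0.8572] o=[0.6198, -0.0906, 0.0715] → [-0.8259, 0.1993, -0.3173, -0.4059, -0.3171, 0.8572]
J5: z=[0.8190, 0.2901, 0.4951] o=[0.3034, 0.1867, 0.4326] → [-0.1396, -0.1111, 0.2961, 0.8190, 0.2901, 0.4951]
J6: z=[-0.1867, 0.9506, -0.2482] o=[0.2739, 0.2247, 0.6005] → [0.2113, -0.0463, -0.3365, -0.1867, 0.9506, -0.2482]
V = J·q̇ = [1.1715, -0.8014, 0.2350, 0.8639, 0.5125, -1.5585]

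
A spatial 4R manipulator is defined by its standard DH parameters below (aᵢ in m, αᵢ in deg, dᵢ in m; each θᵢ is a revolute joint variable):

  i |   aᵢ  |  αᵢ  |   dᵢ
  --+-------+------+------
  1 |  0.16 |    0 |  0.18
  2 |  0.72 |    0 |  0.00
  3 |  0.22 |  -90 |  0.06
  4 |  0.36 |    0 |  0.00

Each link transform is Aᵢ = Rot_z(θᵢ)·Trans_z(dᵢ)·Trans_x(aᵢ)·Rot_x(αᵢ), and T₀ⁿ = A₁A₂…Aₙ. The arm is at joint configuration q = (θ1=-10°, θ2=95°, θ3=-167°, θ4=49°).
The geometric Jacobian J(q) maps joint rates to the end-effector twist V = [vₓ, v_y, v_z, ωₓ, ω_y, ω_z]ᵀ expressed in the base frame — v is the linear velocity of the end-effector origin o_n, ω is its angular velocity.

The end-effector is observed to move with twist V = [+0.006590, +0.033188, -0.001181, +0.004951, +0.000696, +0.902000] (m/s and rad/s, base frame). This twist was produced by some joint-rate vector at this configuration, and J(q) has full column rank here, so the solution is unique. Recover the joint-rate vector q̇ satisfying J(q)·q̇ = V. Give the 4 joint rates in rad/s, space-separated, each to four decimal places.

-0.3780 0.9220 0.3580 0.0050

o_n = [0.2838, 0.2377, -0.0317]
J₁: ẑ×o_n = [-0.2377, 0.2838, 0.0000], ω = ẑ
J2: z=[0.0000, 0.0000, 1.0000] o=[0.1576, -0.0278, 0.1800] → [-0.2655, 0.1262, 0.0000, 0.0000, 0.0000, 1.0000]
J3: z=[0.0000, 0.0000, 1.0000] o=[0.2203, 0.6895, 0.1800] → [0.4517, 0.0635, -0.0000, 0.0000, 0.0000, 1.0000]
J4: z=[0.9903, 0.1392, 0.0000] o=[0.2509, 0.4716, 0.2400] → [-0.0378, 0.2691, -0.2362, 0.9903, 0.1392, 0.0000]
q̇ = J⁺·V = [-0.3780, 0.9220, 0.3580, 0.0050]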